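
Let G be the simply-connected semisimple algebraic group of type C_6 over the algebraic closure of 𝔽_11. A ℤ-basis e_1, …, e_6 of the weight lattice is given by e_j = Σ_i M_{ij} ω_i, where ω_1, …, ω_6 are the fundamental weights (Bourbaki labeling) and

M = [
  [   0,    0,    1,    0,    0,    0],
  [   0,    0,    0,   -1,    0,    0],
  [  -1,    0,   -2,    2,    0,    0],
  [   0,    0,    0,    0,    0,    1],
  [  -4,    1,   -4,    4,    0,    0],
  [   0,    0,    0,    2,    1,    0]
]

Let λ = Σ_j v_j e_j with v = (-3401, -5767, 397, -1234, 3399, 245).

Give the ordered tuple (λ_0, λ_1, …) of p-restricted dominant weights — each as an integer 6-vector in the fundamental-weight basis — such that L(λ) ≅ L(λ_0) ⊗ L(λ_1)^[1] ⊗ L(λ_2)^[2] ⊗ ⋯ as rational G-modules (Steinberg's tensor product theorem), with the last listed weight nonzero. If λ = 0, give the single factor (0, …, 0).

ω-coordinates c = M·v, v = (-3401, -5767, 397, -1234, 3399, 245):
  c_1 = (0)·(-3401) + (0)·(-5767) + (1)·(397) + (0)·(-1234) + (0)·(3399) + (0)·(245) = 397
  c_2 = (0)·(-3401) + (0)·(-5767) + (0)·(397) + (-1)·(-1234) + (0)·(3399) + (0)·(245) = 1234
  c_3 = (-1)·(-3401) + (0)·(-5767) + (-2)·(397) + (2)·(-1234) + (0)·(3399) + (0)·(245) = 139
  c_4 = (0)·(-3401) + (0)·(-5767) + (0)·(397) + (0)·(-1234) + (0)·(3399) + (1)·(245) = 245
  c_5 = (-4)·(-3401) + (1)·(-5767) + (-4)·(397) + (4)·(-1234) + (0)·(3399) + (0)·(245) = 1313
  c_6 = (0)·(-3401) + (0)·(-5767) + (0)·(397) + (2)·(-1234) + (1)·(3399) + (0)·(245) = 931
Expand coordinatewise in base 11:
  c_1 = 397 = 1·11^0 + 3·11^1 + 3·11^2
  c_2 = 1234 = 2·11^0 + 2·11^1 + 10·11^2
  c_3 = 139 = 7·11^0 + 1·11^1 + 1·11^2
  c_4 = 245 = 3·11^0 + 0·11^1 + 2·11^2
  c_5 = 1313 = 4·11^0 + 9·11^1 + 10·11^2
  c_6 = 931 = 7·11^0 + 7·11^1 + 7·11^2
λ_0 = (1, 2, 7, 3, 4, 7)
λ_1 = (3, 2, 1, 0, 9, 7)
λ_2 = (3, 10, 1, 2, 10, 7)

((1, 2, 7, 3, 4, 7), (3, 2, 1, 0, 9, 7), (3, 10, 1, 2, 10, 7))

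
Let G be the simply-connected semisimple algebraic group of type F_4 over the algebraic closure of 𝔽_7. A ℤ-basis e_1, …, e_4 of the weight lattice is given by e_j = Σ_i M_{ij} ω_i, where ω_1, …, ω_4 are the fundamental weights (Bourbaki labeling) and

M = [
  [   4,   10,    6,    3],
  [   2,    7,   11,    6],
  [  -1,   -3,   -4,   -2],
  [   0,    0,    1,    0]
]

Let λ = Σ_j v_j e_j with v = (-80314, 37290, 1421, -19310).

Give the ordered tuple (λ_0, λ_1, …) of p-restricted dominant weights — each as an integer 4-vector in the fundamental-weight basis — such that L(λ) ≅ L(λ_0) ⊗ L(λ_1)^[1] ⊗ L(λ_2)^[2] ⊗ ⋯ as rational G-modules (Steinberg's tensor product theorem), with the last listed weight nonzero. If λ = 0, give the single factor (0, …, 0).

((0, 5, 1, 0), (5, 3, 1, 0), (3, 3, 0, 1), (6, 0, 4, 4))

In the fundamental-weight basis, λ has coordinates c = M·v (v = (-80314, 37290, 1421, -19310)):
  c_1 = (4)·(-80314) + (10)·(37290) + (6)·(1421) + (3)·(-19310) = 2240
  c_2 = (2)·(-80314) + (7)·(37290) + (11)·(1421) + (6)·(-19310) = 173
  c_3 = (-1)·(-80314) + (-3)·(37290) + (-4)·(1421) + (-2)·(-19310) = 1380
  c_4 = (0)·(-80314) + (0)·(37290) + (1)·(1421) + (0)·(-19310) = 1421
Expand coordinatewise in base 7:
  c_1 = 2240 = 0·7^0 + 5·7^1 + 3·7^2 + 6·7^3
  c_2 = 173 = 5·7^0 + 3·7^1 + 3·7^2
  c_3 = 1380 = 1·7^0 + 1·7^1 + 0·7^2 + 4·7^3
  c_4 = 1421 = 0·7^0 + 0·7^1 + 1·7^2 + 4·7^3
Factor λ_0 = (0, 5, 1, 0)
Factor λ_1 = (5, 3, 1, 0)
Factor λ_2 = (3, 3, 0, 1)
Factor λ_3 = (6, 0, 4, 4)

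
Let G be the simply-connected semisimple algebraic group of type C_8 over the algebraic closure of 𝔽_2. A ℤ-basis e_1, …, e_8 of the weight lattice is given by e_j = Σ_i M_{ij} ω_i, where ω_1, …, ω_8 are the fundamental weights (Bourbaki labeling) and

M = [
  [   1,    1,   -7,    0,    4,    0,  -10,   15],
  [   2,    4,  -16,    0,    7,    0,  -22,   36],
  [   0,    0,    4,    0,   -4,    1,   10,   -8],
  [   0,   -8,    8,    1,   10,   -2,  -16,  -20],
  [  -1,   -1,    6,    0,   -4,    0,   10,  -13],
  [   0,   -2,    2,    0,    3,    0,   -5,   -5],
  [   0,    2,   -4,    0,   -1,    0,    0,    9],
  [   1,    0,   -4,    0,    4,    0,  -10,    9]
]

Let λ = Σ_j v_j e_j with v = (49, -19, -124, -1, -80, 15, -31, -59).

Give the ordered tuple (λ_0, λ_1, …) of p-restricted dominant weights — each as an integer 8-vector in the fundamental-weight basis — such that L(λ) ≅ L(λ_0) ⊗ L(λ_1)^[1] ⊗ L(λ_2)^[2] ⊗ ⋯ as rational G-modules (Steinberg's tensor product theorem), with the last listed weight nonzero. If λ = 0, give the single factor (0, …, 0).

((1, 0, 1, 1, 1, 0, 1, 0), (1, 0, 0, 0, 1, 0, 1, 0), (0, 1, 0, 1, 0, 0, 1, 1))

ω-coordinates c = M·v, v = (49, -19, -124, -1, -80, 15, -31, -59):
  c_1 = 1*49 + 1*-19 + -7*-124 + 0*-1 + 4*-80 + 0*15 + -10*-31 + 15*-59 = 3
  c_2 = 2*49 + 4*-19 + -16*-124 + 0*-1 + 7*-80 + 0*15 + -22*-31 + 36*-59 = 4
  c_3 = 0*49 + 0*-19 + 4*-124 + 0*-1 + -4*-80 + 1*15 + 10*-31 + -8*-59 = 1
  c_4 = 0*49 + -8*-19 + 8*-124 + 1*-1 + 10*-80 + -2*15 + -16*-31 + -20*-59 = 5
  c_5 = -1*49 + -1*-19 + 6*-124 + 0*-1 + -4*-80 + 0*15 + 10*-31 + -13*-59 = 3
  c_6 = 0*49 + -2*-19 + 2*-124 + 0*-1 + 3*-80 + 0*15 + -5*-31 + -5*-59 = 0
  c_7 = 0*49 + 2*-19 + -4*-124 + 0*-1 + -1*-80 + 0*15 + 0*-31 + 9*-59 = 7
  c_8 = 1*49 + 0*-19 + -4*-124 + 0*-1 + 4*-80 + 0*15 + -10*-31 + 9*-59 = 4
Base-2 expansion of each c_i:
  c_1 = 3 = 1·2^0 + 1·2^1
  c_2 = 4 = 0·2^0 + 0·2^1 + 1·2^2
  c_3 = 1 = 1·2^0
  c_4 = 5 = 1·2^0 + 0·2^1 + 1·2^2
  c_5 = 3 = 1·2^0 + 1·2^1
  c_6 = 0
  c_7 = 7 = 1·2^0 + 1·2^1 + 1·2^2
  c_8 = 4 = 0·2^0 + 0·2^1 + 1·2^2
p-restricted factor λ_0 = (1, 0, 1, 1, 1, 0, 1, 0)
p-restricted factor λ_1 = (1, 0, 0, 0, 1, 0, 1, 0)
p-restricted factor λ_2 = (0, 1, 0, 1, 0, 0, 1, 1)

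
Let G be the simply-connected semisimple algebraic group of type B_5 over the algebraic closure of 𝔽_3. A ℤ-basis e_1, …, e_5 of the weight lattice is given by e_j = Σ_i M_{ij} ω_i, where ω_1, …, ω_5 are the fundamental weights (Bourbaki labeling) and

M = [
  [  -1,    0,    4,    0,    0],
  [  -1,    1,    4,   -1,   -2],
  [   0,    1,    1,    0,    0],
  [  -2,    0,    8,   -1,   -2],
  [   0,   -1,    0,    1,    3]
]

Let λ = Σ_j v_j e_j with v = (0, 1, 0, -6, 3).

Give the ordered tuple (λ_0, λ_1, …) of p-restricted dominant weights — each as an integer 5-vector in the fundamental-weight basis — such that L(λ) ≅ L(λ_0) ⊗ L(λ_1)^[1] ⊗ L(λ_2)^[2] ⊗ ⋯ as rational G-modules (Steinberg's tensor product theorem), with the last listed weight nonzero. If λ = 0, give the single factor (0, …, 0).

Compute c_i = Σ_j M_{ij} v_j with v = (0, 1, 0, -6, 3):
  c_1 = (-1)·(0) + 0·1 + 4·0 + (0)·(-6) + 0·3 = 0
  c_2 = (-1)·(0) + 1·1 + 4·0 + (-1)·(-6) + (-2)·(3) = 1
  c_3 = 0·0 + 1·1 + 1·0 + (0)·(-6) + 0·3 = 1
  c_4 = (-2)·(0) + 0·1 + 8·0 + (-1)·(-6) + (-2)·(3) = 0
  c_5 = 0·0 + (-1)·(1) + 0·0 + (1)·(-6) + 3·3 = 2
p = 3; digits c_i = Σ_j d_{ij}·3^j, 0 ≤ d_{ij} < 3:
  c_1 = 0
  c_2 = 1 = 1·3^0
  c_3 = 1 = 1·3^0
  c_4 = 0
  c_5 = 2 = 2·3^0
p-restricted factor λ_0 = (0, 1, 1, 0, 2)

((0, 1, 1, 0, 2),)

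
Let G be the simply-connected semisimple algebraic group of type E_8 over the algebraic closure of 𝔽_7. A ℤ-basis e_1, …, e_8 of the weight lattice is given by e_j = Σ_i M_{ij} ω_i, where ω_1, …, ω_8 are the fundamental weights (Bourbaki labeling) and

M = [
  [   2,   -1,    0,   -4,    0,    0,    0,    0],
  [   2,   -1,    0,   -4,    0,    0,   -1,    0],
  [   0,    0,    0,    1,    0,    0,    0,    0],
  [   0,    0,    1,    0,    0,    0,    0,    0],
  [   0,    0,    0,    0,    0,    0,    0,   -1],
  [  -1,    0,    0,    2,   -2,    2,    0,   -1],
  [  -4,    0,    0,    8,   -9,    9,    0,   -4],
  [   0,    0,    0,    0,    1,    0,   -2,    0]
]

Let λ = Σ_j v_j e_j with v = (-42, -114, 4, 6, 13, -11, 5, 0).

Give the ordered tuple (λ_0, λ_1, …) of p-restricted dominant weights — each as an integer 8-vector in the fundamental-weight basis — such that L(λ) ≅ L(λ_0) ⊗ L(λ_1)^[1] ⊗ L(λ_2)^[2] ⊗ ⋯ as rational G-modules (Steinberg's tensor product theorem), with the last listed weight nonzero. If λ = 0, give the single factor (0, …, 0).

Compute c_i = Σ_j M_{ij} v_j with v = (-42, -114, 4, 6, 13, -11, 5, 0):
  c_1 = 2*-42 + -1*-114 + 0*4 + -4*6 + 0*13 + 0*-11 + 0*5 + 0*0 = 6
  c_2 = 2*-42 + -1*-114 + 0*4 + -4*6 + 0*13 + 0*-11 + -1*5 + 0*0 = 1
  c_3 = 0*-42 + 0*-114 + 0*4 + 1*6 + 0*13 + 0*-11 + 0*5 + 0*0 = 6
  c_4 = 0*-42 + 0*-114 + 1*4 + 0*6 + 0*13 + 0*-11 + 0*5 + 0*0 = 4
  c_5 = 0*-42 + 0*-114 + 0*4 + 0*6 + 0*13 + 0*-11 + 0*5 + -1*0 = 0
  c_6 = -1*-42 + 0*-114 + 0*4 + 2*6 + -2*13 + 2*-11 + 0*5 + -1*0 = 6
  c_7 = -4*-42 + 0*-114 + 0*4 + 8*6 + -9*13 + 9*-11 + 0*5 + -4*0 = 0
  c_8 = 0*-42 + 0*-114 + 0*4 + 0*6 + 1*13 + 0*-11 + -2*5 + 0*0 = 3
Base-7 expansion of each c_i:
  c_1 = 6 = 6·7^0
  c_2 = 1 = 1·7^0
  c_3 = 6 = 6·7^0
  c_4 = 4 = 4·7^0
  c_5 = 0
  c_6 = 6 = 6·7^0
  c_7 = 0
  c_8 = 3 = 3·7^0
λ_0 = (6, 1, 6, 4, 0, 6, 0, 3)

((6, 1, 6, 4, 0, 6, 0, 3),)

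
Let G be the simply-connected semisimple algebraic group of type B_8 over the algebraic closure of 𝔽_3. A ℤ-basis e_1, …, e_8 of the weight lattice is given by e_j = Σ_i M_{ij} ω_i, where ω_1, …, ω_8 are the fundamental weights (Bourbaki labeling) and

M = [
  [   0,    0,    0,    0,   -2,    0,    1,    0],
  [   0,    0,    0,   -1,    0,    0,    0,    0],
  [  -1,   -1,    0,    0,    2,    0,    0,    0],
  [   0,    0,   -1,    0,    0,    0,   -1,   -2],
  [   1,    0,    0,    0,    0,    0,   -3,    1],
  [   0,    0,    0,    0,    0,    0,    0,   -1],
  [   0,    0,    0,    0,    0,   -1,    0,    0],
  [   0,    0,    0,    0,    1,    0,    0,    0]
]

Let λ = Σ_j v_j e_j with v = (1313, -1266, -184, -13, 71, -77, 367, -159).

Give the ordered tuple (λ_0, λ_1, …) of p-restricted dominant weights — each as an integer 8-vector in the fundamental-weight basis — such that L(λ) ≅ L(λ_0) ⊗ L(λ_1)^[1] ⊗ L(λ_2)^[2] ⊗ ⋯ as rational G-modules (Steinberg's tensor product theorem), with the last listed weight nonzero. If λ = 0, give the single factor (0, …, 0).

In the fundamental-weight basis, λ has coordinates c = M·v (v = (1313, -1266, -184, -13, 71, -77, 367, -159)):
  c_1 = 0·1313 + (0)·(-1266) + (0)·(-184) + (0)·(-13) + (-2)·(71) + (0)·(-77) + 1·367 + (0)·(-159) = 225
  c_2 = 0·1313 + (0)·(-1266) + (0)·(-184) + (-1)·(-13) + 0·71 + (0)·(-77) + 0·367 + (0)·(-159) = 13
  c_3 = (-1)·(1313) + (-1)·(-1266) + (0)·(-184) + (0)·(-13) + 2·71 + (0)·(-77) + 0·367 + (0)·(-159) = 95
  c_4 = 0·1313 + (0)·(-1266) + (-1)·(-184) + (0)·(-13) + 0·71 + (0)·(-77) + (-1)·(367) + (-2)·(-159) = 135
  c_5 = 1·1313 + (0)·(-1266) + (0)·(-184) + (0)·(-13) + 0·71 + (0)·(-77) + (-3)·(367) + (1)·(-159) = 53
  c_6 = 0·1313 + (0)·(-1266) + (0)·(-184) + (0)·(-13) + 0·71 + (0)·(-77) + 0·367 + (-1)·(-159) = 159
  c_7 = 0·1313 + (0)·(-1266) + (0)·(-184) + (0)·(-13) + 0·71 + (-1)·(-77) + 0·367 + (0)·(-159) = 77
  c_8 = 0·1313 + (0)·(-1266) + (0)·(-184) + (0)·(-13) + 1·71 + (0)·(-77) + 0·367 + (0)·(-159) = 71
Expand coordinatewise in base 3:
  c_1 = 225 = 0·3^0 + 0·3^1 + 1·3^2 + 2·3^3 + 2·3^4
  c_2 = 13 = 1·3^0 + 1·3^1 + 1·3^2
  c_3 = 95 = 2·3^0 + 1·3^1 + 1·3^2 + 0·3^3 + 1·3^4
  c_4 = 135 = 0·3^0 + 0·3^1 + 0·3^2 + 2·3^3 + 1·3^4
  c_5 = 53 = 2·3^0 + 2·3^1 + 2·3^2 + 1·3^3
  c_6 = 159 = 0·3^0 + 2·3^1 + 2·3^2 + 2·3^3 + 1·3^4
  c_7 = 77 = 2·3^0 + 1·3^1 + 2·3^2 + 2·3^3
  c_8 = 71 = 2·3^0 + 2·3^1 + 1·3^2 + 2·3^3
Factor λ_0 = (0, 1, 2, 0, 2, 0, 2, 2)
Factor λ_1 = (0, 1, 1, 0, 2, 2, 1, 2)
Factor λ_2 = (1, 1, 1, 0, 2, 2, 2, 1)
Factor λ_3 = (2, 0, 0, 2, 1, 2, 2, 2)
Factor λ_4 = (2, 0, 1, 1, 0, 1, 0, 0)

((0, 1, 2, 0, 2, 0, 2, 2), (0, 1, 1, 0, 2, 2, 1, 2), (1, 1, 1, 0, 2, 2, 2, 1), (2, 0, 0, 2, 1, 2, 2, 2), (2, 0, 1, 1, 0, 1, 0, 0))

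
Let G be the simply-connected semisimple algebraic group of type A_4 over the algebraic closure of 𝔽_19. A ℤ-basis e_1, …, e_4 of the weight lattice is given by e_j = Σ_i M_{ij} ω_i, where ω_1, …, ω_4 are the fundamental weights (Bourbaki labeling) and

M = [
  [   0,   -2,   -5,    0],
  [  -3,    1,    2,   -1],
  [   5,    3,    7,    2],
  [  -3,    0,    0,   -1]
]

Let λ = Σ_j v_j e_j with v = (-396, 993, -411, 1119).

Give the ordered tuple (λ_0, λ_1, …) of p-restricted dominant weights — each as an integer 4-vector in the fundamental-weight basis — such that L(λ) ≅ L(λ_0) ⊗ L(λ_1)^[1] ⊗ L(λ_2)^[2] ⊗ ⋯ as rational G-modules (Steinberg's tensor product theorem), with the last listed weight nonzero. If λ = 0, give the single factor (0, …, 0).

((12, 12, 18, 12), (3, 12, 18, 3))

In the fundamental-weight basis, λ has coordinates c = M·v (v = (-396, 993, -411, 1119)):
  c_1 = 0*-396 + -2*993 + -5*-411 + 0*1119 = 69
  c_2 = -3*-396 + 1*993 + 2*-411 + -1*1119 = 240
  c_3 = 5*-396 + 3*993 + 7*-411 + 2*1119 = 360
  c_4 = -3*-396 + 0*993 + 0*-411 + -1*1119 = 69
Writing each c_i in base p = 19:
  c_1 = 69 = 12·19^0 + 3·19^1
  c_2 = 240 = 12·19^0 + 12·19^1
  c_3 = 360 = 18·19^0 + 18·19^1
  c_4 = 69 = 12·19^0 + 3·19^1
λ_0 = (12, 12, 18, 12)
λ_1 = (3, 12, 18, 3)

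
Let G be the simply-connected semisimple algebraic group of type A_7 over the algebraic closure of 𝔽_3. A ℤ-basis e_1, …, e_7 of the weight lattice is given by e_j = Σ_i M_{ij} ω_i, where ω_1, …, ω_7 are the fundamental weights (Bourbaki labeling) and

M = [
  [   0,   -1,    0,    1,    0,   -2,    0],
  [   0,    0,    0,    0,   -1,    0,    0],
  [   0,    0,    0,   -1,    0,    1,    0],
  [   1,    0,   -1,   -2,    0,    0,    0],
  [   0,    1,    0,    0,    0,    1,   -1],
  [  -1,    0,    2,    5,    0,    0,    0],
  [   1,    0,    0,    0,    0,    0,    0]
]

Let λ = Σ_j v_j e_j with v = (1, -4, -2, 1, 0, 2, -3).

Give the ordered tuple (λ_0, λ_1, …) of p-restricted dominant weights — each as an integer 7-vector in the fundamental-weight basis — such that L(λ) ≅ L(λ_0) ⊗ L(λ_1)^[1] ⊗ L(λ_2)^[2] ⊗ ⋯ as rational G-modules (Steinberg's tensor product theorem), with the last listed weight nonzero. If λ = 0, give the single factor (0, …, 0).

((1, 0, 1, 1, 1, 0, 1),)

In the fundamental-weight basis, λ has coordinates c = M·v (v = (1, -4, -2, 1, 0, 2, -3)):
  c_1 = 0*1 + -1*-4 + 0*-2 + 1*1 + 0*0 + -2*2 + 0*-3 = 1
  c_2 = 0*1 + 0*-4 + 0*-2 + 0*1 + -1*0 + 0*2 + 0*-3 = 0
  c_3 = 0*1 + 0*-4 + 0*-2 + -1*1 + 0*0 + 1*2 + 0*-3 = 1
  c_4 = 1*1 + 0*-4 + -1*-2 + -2*1 + 0*0 + 0*2 + 0*-3 = 1
  c_5 = 0*1 + 1*-4 + 0*-2 + 0*1 + 0*0 + 1*2 + -1*-3 = 1
  c_6 = -1*1 + 0*-4 + 2*-2 + 5*1 + 0*0 + 0*2 + 0*-3 = 0
  c_7 = 1*1 + 0*-4 + 0*-2 + 0*1 + 0*0 + 0*2 + 0*-3 = 1
Writing each c_i in base p = 3:
  c_1 = 1 = 1·3^0
  c_2 = 0
  c_3 = 1 = 1·3^0
  c_4 = 1 = 1·3^0
  c_5 = 1 = 1·3^0
  c_6 = 0
  c_7 = 1 = 1·3^0
p-restricted factor λ_0 = (1, 0, 1, 1, 1, 0, 1)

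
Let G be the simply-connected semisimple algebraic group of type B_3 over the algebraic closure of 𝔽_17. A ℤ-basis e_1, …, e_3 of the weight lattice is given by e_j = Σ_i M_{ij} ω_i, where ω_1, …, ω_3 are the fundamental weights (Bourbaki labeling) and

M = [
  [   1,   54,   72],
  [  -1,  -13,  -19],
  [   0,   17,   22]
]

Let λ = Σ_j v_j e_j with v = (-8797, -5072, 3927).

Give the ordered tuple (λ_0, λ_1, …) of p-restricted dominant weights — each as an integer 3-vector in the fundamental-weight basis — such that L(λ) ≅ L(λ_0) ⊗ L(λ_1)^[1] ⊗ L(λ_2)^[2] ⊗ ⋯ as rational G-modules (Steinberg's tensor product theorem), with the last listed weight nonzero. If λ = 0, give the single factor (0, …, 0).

((8, 1, 0), (3, 7, 10))

ω-coordinates c = M·v, v = (-8797, -5072, 3927):
  c_1 = (1)·(-8797) + (54)·(-5072) + (72)·(3927) = 59
  c_2 = (-1)·(-8797) + (-13)·(-5072) + (-19)·(3927) = 120
  c_3 = (0)·(-8797) + (17)·(-5072) + (22)·(3927) = 170
Writing each c_i in base p = 17:
  c_1 = 59 = 8·17^0 + 3·17^1
  c_2 = 120 = 1·17^0 + 7·17^1
  c_3 = 170 = 0·17^0 + 10·17^1
p-restricted factor λ_0 = (8, 1, 0)
p-restricted factor λ_1 = (3, 7, 10)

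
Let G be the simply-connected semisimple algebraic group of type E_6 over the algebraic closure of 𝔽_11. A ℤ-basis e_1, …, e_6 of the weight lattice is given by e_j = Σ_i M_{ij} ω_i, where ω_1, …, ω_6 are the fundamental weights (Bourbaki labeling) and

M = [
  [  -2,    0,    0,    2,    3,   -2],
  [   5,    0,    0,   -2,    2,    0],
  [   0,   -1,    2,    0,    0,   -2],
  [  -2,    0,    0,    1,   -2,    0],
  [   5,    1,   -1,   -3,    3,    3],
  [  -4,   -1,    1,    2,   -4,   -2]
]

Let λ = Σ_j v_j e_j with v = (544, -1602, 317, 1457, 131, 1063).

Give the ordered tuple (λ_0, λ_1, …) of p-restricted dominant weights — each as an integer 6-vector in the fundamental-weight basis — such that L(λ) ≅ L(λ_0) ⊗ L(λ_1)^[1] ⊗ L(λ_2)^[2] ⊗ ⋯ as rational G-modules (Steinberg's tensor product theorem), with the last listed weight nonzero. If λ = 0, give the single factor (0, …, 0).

((5, 2, 0, 8, 1, 7), (8, 6, 10, 9, 1, 0))

Change of basis e → ω: c = M·v where v = (544, -1602, 317, 1457, 131, 1063):
  c_1 = (-2)·(544) + (0)·(-1602) + 0·317 + 2·1457 + 3·131 + (-2)·(1063) = 93
  c_2 = 5·544 + (0)·(-1602) + 0·317 + (-2)·(1457) + 2·131 + 0·1063 = 68
  c_3 = 0·544 + (-1)·(-1602) + 2·317 + 0·1457 + 0·131 + (-2)·(1063) = 110
  c_4 = (-2)·(544) + (0)·(-1602) + 0·317 + 1·1457 + (-2)·(131) + 0·1063 = 107
  c_5 = 5·544 + (1)·(-1602) + (-1)·(317) + (-3)·(1457) + 3·131 + 3·1063 = 12
  c_6 = (-4)·(544) + (-1)·(-1602) + 1·317 + 2·1457 + (-4)·(131) + (-2)·(1063) = 7
p = 11; digits c_i = Σ_j d_{ij}·11^j, 0 ≤ d_{ij} < 11:
  c_1 = 93 = 5·11^0 + 8·11^1
  c_2 = 68 = 2·11^0 + 6·11^1
  c_3 = 110 = 0·11^0 + 10·11^1
  c_4 = 107 = 8·11^0 + 9·11^1
  c_5 = 12 = 1·11^0 + 1·11^1
  c_6 = 7 = 7·11^0
p-restricted factor λ_0 = (5, 2, 0, 8, 1, 7)
p-restricted factor λ_1 = (8, 6, 10, 9, 1, 0)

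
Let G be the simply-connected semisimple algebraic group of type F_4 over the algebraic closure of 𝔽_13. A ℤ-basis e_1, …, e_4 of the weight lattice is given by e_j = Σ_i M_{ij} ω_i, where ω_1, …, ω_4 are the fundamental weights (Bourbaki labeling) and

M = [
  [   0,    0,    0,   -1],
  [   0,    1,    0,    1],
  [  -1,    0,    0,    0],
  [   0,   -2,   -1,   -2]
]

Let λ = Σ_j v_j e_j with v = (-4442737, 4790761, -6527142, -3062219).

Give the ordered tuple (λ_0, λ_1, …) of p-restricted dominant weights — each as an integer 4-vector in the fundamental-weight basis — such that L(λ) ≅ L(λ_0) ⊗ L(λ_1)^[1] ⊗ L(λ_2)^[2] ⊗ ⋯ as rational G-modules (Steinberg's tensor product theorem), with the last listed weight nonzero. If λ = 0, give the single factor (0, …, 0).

Converting to the ω-basis (c_i = row i of M dotted with v = (-4442737, 4790761, -6527142, -3062219)):
  c_1 = (0)·(-4442737) + (0)·(4790761) + (0)·(-6527142) + (-1)·(-3062219) = 3062219
  c_2 = (0)·(-4442737) + (1)·(4790761) + (0)·(-6527142) + (1)·(-3062219) = 1728542
  c_3 = (-1)·(-4442737) + (0)·(4790761) + (0)·(-6527142) + (0)·(-3062219) = 4442737
  c_4 = (0)·(-4442737) + (-2)·(4790761) + (-1)·(-6527142) + (-2)·(-3062219) = 3070058
Base-13 expansion of each c_i:
  c_1 = 3062219 = 4·13^0 + 8·13^1 + 10·13^2 + 2·13^3 + 3·13^4 + 8·13^5
  c_2 = 1728542 = 10·13^0 + 0·13^1 + 10·13^2 + 6·13^3 + 8·13^4 + 4·13^5
  c_3 = 4442737 = 0·13^0 + 5·13^1 + 2·13^2 + 7·13^3 + 12·13^4 + 11·13^5
  c_4 = 3070058 = 4·13^0 + 0·13^1 + 5·13^2 + 6·13^3 + 3·13^4 + 8·13^5
Factor λ_0 = (4, 10, 0, 4)
Factor λ_1 = (8, 0, 5, 0)
Factor λ_2 = (10, 10, 2, 5)
Factor λ_3 = (2, 6, 7, 6)
Factor λ_4 = (3, 8, 12, 3)
Factor λ_5 = (8, 4, 11, 8)

((4, 10, 0, 4), (8, 0, 5, 0), (10, 10, 2, 5), (2, 6, 7, 6), (3, 8, 12, 3), (8, 4, 11, 8))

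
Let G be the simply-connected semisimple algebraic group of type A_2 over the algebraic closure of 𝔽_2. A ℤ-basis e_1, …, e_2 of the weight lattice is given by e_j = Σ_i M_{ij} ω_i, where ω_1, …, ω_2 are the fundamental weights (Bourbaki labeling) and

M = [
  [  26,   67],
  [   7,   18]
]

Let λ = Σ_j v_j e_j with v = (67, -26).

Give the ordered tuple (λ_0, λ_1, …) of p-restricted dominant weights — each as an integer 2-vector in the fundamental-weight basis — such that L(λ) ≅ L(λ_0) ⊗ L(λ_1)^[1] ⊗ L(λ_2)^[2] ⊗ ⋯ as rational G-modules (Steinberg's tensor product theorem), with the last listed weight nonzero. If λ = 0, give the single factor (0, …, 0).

((0, 1),)

Compute c_i = Σ_j M_{ij} v_j with v = (67, -26):
  c_1 = (26)·(67) + (67)·(-26) = 0
  c_2 = (7)·(67) + (18)·(-26) = 1
Base-2 expansion of each c_i:
  c_1 = 0
  c_2 = 1 = 1·2^0
p-restricted factor λ_0 = (0, 1)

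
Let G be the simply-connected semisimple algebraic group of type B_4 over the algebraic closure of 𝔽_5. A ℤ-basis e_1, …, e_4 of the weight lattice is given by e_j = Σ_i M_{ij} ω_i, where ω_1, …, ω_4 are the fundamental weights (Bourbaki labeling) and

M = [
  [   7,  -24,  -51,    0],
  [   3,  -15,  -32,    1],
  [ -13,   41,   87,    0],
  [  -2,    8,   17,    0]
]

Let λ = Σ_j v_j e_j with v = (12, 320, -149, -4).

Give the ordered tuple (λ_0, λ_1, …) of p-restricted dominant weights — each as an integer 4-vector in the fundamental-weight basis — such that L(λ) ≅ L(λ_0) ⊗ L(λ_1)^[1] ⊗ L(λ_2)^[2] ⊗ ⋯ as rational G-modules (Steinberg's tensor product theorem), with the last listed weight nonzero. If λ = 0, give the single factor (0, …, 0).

((3, 0, 1, 3),)

In the fundamental-weight basis, λ has coordinates c = M·v (v = (12, 320, -149, -4)):
  c_1 = 7*12 + -24*320 + -51*-149 + 0*-4 = 3
  c_2 = 3*12 + -15*320 + -32*-149 + 1*-4 = 0
  c_3 = -13*12 + 41*320 + 87*-149 + 0*-4 = 1
  c_4 = -2*12 + 8*320 + 17*-149 + 0*-4 = 3
Base-5 expansion of each c_i:
  c_1 = 3 = 3·5^0
  c_2 = 0
  c_3 = 1 = 1·5^0
  c_4 = 3 = 3·5^0
p-restricted factor λ_0 = (3, 0, 1, 3)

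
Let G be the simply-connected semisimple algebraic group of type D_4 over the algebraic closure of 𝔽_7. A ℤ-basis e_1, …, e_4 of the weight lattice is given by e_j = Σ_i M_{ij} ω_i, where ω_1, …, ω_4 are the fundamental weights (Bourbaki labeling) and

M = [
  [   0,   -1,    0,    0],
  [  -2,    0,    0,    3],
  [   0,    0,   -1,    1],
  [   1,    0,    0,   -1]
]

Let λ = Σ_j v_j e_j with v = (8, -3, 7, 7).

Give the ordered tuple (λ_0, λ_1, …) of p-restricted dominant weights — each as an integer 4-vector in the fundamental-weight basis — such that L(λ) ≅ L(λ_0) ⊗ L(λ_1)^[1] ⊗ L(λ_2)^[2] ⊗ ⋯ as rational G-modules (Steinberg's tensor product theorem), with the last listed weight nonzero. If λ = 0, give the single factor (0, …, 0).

Change of basis e → ω: c = M·v where v = (8, -3, 7, 7):
  c_1 = 0*8 + -1*-3 + 0*7 + 0*7 = 3
  c_2 = -2*8 + 0*-3 + 0*7 + 3*7 = 5
  c_3 = 0*8 + 0*-3 + -1*7 + 1*7 = 0
  c_4 = 1*8 + 0*-3 + 0*7 + -1*7 = 1
Expand coordinatewise in base 7:
  c_1 = 3 = 3·7^0
  c_2 = 5 = 5·7^0
  c_3 = 0
  c_4 = 1 = 1·7^0
λ_0 = (3, 5, 0, 1)

((3, 5, 0, 1),)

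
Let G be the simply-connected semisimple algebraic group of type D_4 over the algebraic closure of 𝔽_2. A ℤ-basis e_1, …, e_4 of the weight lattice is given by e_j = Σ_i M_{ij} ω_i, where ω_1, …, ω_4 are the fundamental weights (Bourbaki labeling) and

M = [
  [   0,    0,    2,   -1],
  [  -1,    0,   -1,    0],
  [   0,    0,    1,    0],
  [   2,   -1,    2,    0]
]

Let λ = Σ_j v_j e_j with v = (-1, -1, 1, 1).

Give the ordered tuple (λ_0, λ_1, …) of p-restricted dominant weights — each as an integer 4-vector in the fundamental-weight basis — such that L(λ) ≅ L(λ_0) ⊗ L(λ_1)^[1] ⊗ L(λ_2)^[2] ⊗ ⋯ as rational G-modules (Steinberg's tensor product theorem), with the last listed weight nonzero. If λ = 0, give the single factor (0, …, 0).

Converting to the ω-basis (c_i = row i of M dotted with v = (-1, -1, 1, 1)):
  c_1 = 0*-1 + 0*-1 + 2*1 + -1*1 = 1
  c_2 = -1*-1 + 0*-1 + -1*1 + 0*1 = 0
  c_3 = 0*-1 + 0*-1 + 1*1 + 0*1 = 1
  c_4 = 2*-1 + -1*-1 + 2*1 + 0*1 = 1
Base-2 expansion of each c_i:
  c_1 = 1 = 1·2^0
  c_2 = 0
  c_3 = 1 = 1·2^0
  c_4 = 1 = 1·2^0
p-restricted factor λ_0 = (1, 0, 1, 1)

((1, 0, 1, 1),)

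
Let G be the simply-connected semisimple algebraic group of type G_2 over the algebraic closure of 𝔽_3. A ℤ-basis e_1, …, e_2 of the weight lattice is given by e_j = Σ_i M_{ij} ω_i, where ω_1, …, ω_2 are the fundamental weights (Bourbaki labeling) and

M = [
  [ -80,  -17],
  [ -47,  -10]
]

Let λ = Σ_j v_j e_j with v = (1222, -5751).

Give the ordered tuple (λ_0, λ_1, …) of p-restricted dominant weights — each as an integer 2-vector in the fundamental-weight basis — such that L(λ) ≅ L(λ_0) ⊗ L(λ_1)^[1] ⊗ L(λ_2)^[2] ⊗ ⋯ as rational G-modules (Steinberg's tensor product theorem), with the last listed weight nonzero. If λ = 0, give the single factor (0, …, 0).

((1, 1), (2, 1), (0, 2), (0, 2))

Change of basis e → ω: c = M·v where v = (1222, -5751):
  c_1 = -80*1222 + -17*-5751 = 7
  c_2 = -47*1222 + -10*-5751 = 76
Writing each c_i in base p = 3:
  c_1 = 7 = 1·3^0 + 2·3^1
  c_2 = 76 = 1·3^0 + 1·3^1 + 2·3^2 + 2·3^3
Factor λ_0 = (1, 1)
Factor λ_1 = (2, 1)
Factor λ_2 = (0, 2)
Factor λ_3 = (0, 2)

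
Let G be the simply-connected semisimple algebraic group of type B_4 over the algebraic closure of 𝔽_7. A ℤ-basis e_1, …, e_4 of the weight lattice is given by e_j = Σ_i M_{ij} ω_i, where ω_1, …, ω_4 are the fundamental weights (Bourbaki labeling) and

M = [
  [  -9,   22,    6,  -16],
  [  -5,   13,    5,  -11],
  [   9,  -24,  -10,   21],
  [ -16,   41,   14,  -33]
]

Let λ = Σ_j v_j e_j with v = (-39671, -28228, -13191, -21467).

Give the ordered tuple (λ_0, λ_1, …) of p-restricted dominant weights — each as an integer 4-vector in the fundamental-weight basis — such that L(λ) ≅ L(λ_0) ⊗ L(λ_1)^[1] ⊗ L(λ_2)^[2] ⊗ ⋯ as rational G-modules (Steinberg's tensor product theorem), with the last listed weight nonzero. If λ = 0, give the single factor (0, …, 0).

Compute c_i = Σ_j M_{ij} v_j with v = (-39671, -28228, -13191, -21467):
  c_1 = -9*-39671 + 22*-28228 + 6*-13191 + -16*-21467 = 349
  c_2 = -5*-39671 + 13*-28228 + 5*-13191 + -11*-21467 = 1573
  c_3 = 9*-39671 + -24*-28228 + -10*-13191 + 21*-21467 = 1536
  c_4 = -16*-39671 + 41*-28228 + 14*-13191 + -33*-21467 = 1125
Base-7 expansion of each c_i:
  c_1 = 349 = 6·7^0 + 0·7^1 + 0·7^2 + 1·7^3
  c_2 = 1573 = 5·7^0 + 0·7^1 + 4·7^2 + 4·7^3
  c_3 = 1536 = 3·7^0 + 2·7^1 + 3·7^2 + 4·7^3
  c_4 = 1125 = 5·7^0 + 6·7^1 + 1·7^2 + 3·7^3
λ_0 = (6, 5, 3, 5)
λ_1 = (0, 0, 2, 6)
λ_2 = (0, 4, 3, 1)
λ_3 = (1, 4, 4, 3)

((6, 5, 3, 5), (0, 0, 2, 6), (0, 4, 3, 1), (1, 4, 4, 3))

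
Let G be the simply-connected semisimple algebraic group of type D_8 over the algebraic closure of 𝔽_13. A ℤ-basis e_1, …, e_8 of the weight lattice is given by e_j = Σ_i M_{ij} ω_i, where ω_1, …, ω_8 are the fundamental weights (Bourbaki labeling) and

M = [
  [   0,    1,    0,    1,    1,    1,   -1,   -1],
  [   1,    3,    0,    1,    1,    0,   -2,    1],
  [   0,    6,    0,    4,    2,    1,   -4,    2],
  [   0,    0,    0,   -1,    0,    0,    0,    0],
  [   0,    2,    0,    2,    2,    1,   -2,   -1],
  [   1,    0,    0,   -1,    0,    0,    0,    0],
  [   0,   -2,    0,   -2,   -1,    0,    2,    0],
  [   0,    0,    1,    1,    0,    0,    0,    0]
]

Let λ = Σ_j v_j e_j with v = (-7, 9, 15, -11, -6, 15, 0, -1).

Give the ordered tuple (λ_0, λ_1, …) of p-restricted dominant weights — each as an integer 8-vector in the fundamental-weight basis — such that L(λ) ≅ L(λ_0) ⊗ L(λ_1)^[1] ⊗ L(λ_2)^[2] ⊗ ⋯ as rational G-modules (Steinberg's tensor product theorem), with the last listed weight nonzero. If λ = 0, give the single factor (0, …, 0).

ω-coordinates c = M·v, v = (-7, 9, 15, -11, -6, 15, 0, -1):
  c_1 = (0)·(-7) + (1)·(9) + (0)·(15) + (1)·(-11) + (1)·(-6) + (1)·(15) + (-1)·(0) + (-1)·(-1) = 8
  c_2 = (1)·(-7) + (3)·(9) + (0)·(15) + (1)·(-11) + (1)·(-6) + (0)·(15) + (-2)·(0) + (1)·(-1) = 2
  c_3 = (0)·(-7) + (6)·(9) + (0)·(15) + (4)·(-11) + (2)·(-6) + (1)·(15) + (-4)·(0) + (2)·(-1) = 11
  c_4 = (0)·(-7) + (0)·(9) + (0)·(15) + (-1)·(-11) + (0)·(-6) + (0)·(15) + (0)·(0) + (0)·(-1) = 11
  c_5 = (0)·(-7) + (2)·(9) + (0)·(15) + (2)·(-11) + (2)·(-6) + (1)·(15) + (-2)·(0) + (-1)·(-1) = 0
  c_6 = (1)·(-7) + (0)·(9) + (0)·(15) + (-1)·(-11) + (0)·(-6) + (0)·(15) + (0)·(0) + (0)·(-1) = 4
  c_7 = (0)·(-7) + (-2)·(9) + (0)·(15) + (-2)·(-11) + (-1)·(-6) + (0)·(15) + (2)·(0) + (0)·(-1) = 10
  c_8 = (0)·(-7) + (0)·(9) + (1)·(15) + (1)·(-11) + (0)·(-6) + (0)·(15) + (0)·(0) + (0)·(-1) = 4
Base-13 expansion of each c_i:
  c_1 = 8 = 8·13^0
  c_2 = 2 = 2·13^0
  c_3 = 11 = 11·13^0
  c_4 = 11 = 11·13^0
  c_5 = 0
  c_6 = 4 = 4·13^0
  c_7 = 10 = 10·13^0
  c_8 = 4 = 4·13^0
Factor λ_0 = (8, 2, 11, 11, 0, 4, 10, 4)

((8, 2, 11, 11, 0, 4, 10, 4),)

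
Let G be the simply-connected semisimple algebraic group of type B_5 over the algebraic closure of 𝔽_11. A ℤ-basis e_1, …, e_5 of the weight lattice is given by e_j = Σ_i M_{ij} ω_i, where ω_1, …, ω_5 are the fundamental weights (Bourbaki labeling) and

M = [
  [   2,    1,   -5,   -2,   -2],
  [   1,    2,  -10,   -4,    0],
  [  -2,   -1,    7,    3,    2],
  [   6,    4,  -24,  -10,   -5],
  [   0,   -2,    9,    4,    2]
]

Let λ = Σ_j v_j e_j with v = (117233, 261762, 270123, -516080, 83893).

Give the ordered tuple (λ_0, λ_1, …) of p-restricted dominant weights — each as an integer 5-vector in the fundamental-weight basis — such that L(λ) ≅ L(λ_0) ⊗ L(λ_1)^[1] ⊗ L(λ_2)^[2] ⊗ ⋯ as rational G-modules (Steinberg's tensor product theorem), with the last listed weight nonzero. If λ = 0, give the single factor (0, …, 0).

Compute c_i = Σ_j M_{ij} v_j with v = (117233, 261762, 270123, -516080, 83893):
  c_1 = (2)·(117233) + (1)·(261762) + (-5)·(270123) + (-2)·(-516080) + (-2)·(83893) = 9987
  c_2 = (1)·(117233) + (2)·(261762) + (-10)·(270123) + (-4)·(-516080) + (0)·(83893) = 3847
  c_3 = (-2)·(117233) + (-1)·(261762) + (7)·(270123) + (3)·(-516080) + (2)·(83893) = 14179
  c_4 = (6)·(117233) + (4)·(261762) + (-24)·(270123) + (-10)·(-516080) + (-5)·(83893) = 8829
  c_5 = (0)·(117233) + (-2)·(261762) + (9)·(270123) + (4)·(-516080) + (2)·(83893) = 11049
p = 11; digits c_i = Σ_j d_{ij}·11^j, 0 ≤ d_{ij} < 11:
  c_1 = 9987 = 10·11^0 + 5·11^1 + 5·11^2 + 7·11^3
  c_2 = 3847 = 8·11^0 + 8·11^1 + 9·11^2 + 2·11^3
  c_3 = 14179 = 0·11^0 + 2·11^1 + 7·11^2 + 10·11^3
  c_4 = 8829 = 7·11^0 + 10·11^1 + 6·11^2 + 6·11^3
  c_5 = 11049 = 5·11^0 + 3·11^1 + 3·11^2 + 8·11^3
p-restricted factor λ_0 = (10, 8, 0, 7, 5)
p-restricted factor λ_1 = (5, 8, 2, 10, 3)
p-restricted factor λ_2 = (5, 9, 7, 6, 3)
p-restricted factor λ_3 = (7, 2, 10, 6, 8)

((10, 8, 0, 7, 5), (5, 8, 2, 10, 3), (5, 9, 7, 6, 3), (7, 2, 10, 6, 8))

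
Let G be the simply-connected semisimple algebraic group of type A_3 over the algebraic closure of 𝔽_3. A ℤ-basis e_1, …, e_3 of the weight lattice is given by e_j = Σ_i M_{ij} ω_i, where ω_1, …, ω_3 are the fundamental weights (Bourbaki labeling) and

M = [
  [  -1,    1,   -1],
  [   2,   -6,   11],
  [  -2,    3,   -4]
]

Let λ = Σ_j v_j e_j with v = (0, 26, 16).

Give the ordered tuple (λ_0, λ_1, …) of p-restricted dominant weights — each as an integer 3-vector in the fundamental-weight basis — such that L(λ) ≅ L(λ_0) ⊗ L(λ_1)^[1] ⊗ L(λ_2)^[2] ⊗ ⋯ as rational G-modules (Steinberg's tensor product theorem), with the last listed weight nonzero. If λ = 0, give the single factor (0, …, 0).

Compute c_i = Σ_j M_{ij} v_j with v = (0, 26, 16):
  c_1 = -1*0 + 1*26 + -1*16 = 10
  c_2 = 2*0 + -6*26 + 11*16 = 20
  c_3 = -2*0 + 3*26 + -4*16 = 14
Expand coordinatewise in base 3:
  c_1 = 10 = 1·3^0 + 0·3^1 + 1·3^2
  c_2 = 20 = 2·3^0 + 0·3^1 + 2·3^2
  c_3 = 14 = 2·3^0 + 1·3^1 + 1·3^2
λ_0 = (1, 2, 2)
λ_1 = (0, 0, 1)
λ_2 = (1, 2, 1)

((1, 2, 2), (0, 0, 1), (1, 2, 1))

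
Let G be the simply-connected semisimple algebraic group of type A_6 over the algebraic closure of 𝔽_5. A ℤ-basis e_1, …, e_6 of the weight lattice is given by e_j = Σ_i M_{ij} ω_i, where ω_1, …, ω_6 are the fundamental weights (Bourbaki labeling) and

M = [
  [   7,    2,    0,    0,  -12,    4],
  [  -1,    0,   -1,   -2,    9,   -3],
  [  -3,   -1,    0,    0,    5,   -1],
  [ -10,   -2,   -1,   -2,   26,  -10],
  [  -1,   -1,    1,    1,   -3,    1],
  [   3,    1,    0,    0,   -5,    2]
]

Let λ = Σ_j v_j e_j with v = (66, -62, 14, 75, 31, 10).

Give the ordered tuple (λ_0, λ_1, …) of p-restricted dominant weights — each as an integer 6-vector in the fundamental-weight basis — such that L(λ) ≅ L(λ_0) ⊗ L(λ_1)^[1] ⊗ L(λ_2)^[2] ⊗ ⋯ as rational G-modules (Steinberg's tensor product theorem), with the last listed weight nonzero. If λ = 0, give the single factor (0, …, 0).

Change of basis e → ω: c = M·v where v = (66, -62, 14, 75, 31, 10):
  c_1 = 7*66 + 2*-62 + 0*14 + 0*75 + -12*31 + 4*10 = 6
  c_2 = -1*66 + 0*-62 + -1*14 + -2*75 + 9*31 + -3*10 = 19
  c_3 = -3*66 + -1*-62 + 0*14 + 0*75 + 5*31 + -1*10 = 9
  c_4 = -10*66 + -2*-62 + -1*14 + -2*75 + 26*31 + -10*10 = 6
  c_5 = -1*66 + -1*-62 + 1*14 + 1*75 + -3*31 + 1*10 = 2
  c_6 = 3*66 + 1*-62 + 0*14 + 0*75 + -5*31 + 2*10 = 1
Expand coordinatewise in base 5:
  c_1 = 6 = 1·5^0 + 1·5^1
  c_2 = 19 = 4·5^0 + 3·5^1
  c_3 = 9 = 4·5^0 + 1·5^1
  c_4 = 6 = 1·5^0 + 1·5^1
  c_5 = 2 = 2·5^0
  c_6 = 1 = 1·5^0
λ_0 = (1, 4, 4, 1, 2, 1)
λ_1 = (1, 3, 1, 1, 0, 0)

((1, 4, 4, 1, 2, 1), (1, 3, 1, 1, 0, 0))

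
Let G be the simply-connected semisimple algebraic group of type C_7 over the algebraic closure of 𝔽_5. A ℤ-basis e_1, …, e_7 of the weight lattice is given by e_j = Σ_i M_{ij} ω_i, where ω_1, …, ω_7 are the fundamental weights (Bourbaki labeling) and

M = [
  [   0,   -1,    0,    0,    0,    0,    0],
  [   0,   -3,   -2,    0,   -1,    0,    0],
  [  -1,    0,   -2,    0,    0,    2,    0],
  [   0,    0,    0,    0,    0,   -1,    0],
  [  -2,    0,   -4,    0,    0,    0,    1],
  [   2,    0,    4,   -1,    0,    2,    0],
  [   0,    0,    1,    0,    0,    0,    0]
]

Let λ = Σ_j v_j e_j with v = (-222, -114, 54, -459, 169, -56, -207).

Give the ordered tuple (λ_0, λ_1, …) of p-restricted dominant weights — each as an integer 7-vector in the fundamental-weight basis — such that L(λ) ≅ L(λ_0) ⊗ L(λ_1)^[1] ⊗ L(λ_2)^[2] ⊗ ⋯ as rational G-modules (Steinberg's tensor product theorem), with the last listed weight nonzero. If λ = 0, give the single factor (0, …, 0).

((4, 0, 2, 1, 1, 4, 4), (2, 3, 0, 1, 4, 3, 0), (4, 2, 0, 2, 0, 4, 2))

ω-coordinates c = M·v, v = (-222, -114, 54, -459, 169, -56, -207):
  c_1 = 0*-222 + -1*-114 + 0*54 + 0*-459 + 0*169 + 0*-56 + 0*-207 = 114
  c_2 = 0*-222 + -3*-114 + -2*54 + 0*-459 + -1*169 + 0*-56 + 0*-207 = 65
  c_3 = -1*-222 + 0*-114 + -2*54 + 0*-459 + 0*169 + 2*-56 + 0*-207 = 2
  c_4 = 0*-222 + 0*-114 + 0*54 + 0*-459 + 0*169 + -1*-56 + 0*-207 = 56
  c_5 = -2*-222 + 0*-114 + -4*54 + 0*-459 + 0*169 + 0*-56 + 1*-207 = 21
  c_6 = 2*-222 + 0*-114 + 4*54 + -1*-459 + 0*169 + 2*-56 + 0*-207 = 119
  c_7 = 0*-222 + 0*-114 + 1*54 + 0*-459 + 0*169 + 0*-56 + 0*-207 = 54
Writing each c_i in base p = 5:
  c_1 = 114 = 4·5^0 + 2·5^1 + 4·5^2
  c_2 = 65 = 0·5^0 + 3·5^1 + 2·5^2
  c_3 = 2 = 2·5^0
  c_4 = 56 = 1·5^0 + 1·5^1 + 2·5^2
  c_5 = 21 = 1·5^0 + 4·5^1
  c_6 = 119 = 4·5^0 + 3·5^1 + 4·5^2
  c_7 = 54 = 4·5^0 + 0·5^1 + 2·5^2
λ_0 = (4, 0, 2, 1, 1, 4, 4)
λ_1 = (2, 3, 0, 1, 4, 3, 0)
λ_2 = (4, 2, 0, 2, 0, 4, 2)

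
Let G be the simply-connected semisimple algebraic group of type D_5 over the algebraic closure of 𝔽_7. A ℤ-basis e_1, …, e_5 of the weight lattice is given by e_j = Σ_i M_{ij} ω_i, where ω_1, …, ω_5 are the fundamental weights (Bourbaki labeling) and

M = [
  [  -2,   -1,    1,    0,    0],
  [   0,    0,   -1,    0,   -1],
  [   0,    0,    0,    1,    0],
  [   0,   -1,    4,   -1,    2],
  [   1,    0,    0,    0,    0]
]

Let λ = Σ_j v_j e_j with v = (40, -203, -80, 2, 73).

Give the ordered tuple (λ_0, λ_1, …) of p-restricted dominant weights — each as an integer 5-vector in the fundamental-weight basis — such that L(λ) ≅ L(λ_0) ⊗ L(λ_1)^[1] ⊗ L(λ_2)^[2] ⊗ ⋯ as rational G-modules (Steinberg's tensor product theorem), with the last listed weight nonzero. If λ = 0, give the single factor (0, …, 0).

Converting to the ω-basis (c_i = row i of M dotted with v = (40, -203, -80, 2, 73)):
  c_1 = (-2)·(40) + (-1)·(-203) + (1)·(-80) + (0)·(2) + (0)·(73) = 43
  c_2 = (0)·(40) + (0)·(-203) + (-1)·(-80) + (0)·(2) + (-1)·(73) = 7
  c_3 = (0)·(40) + (0)·(-203) + (0)·(-80) + (1)·(2) + (0)·(73) = 2
  c_4 = (0)·(40) + (-1)·(-203) + (4)·(-80) + (-1)·(2) + (2)·(73) = 27
  c_5 = (1)·(40) + (0)·(-203) + (0)·(-80) + (0)·(2) + (0)·(73) = 40
p = 7; digits c_i = Σ_j d_{ij}·7^j, 0 ≤ d_{ij} < 7:
  c_1 = 43 = 1·7^0 + 6·7^1
  c_2 = 7 = 0·7^0 + 1·7^1
  c_3 = 2 = 2·7^0
  c_4 = 27 = 6·7^0 + 3·7^1
  c_5 = 40 = 5·7^0 + 5·7^1
p-restricted factor λ_0 = (1, 0, 2, 6, 5)
p-restricted factor λ_1 = (6, 1, 0, 3, 5)

((1, 0, 2, 6, 5), (6, 1, 0, 3, 5))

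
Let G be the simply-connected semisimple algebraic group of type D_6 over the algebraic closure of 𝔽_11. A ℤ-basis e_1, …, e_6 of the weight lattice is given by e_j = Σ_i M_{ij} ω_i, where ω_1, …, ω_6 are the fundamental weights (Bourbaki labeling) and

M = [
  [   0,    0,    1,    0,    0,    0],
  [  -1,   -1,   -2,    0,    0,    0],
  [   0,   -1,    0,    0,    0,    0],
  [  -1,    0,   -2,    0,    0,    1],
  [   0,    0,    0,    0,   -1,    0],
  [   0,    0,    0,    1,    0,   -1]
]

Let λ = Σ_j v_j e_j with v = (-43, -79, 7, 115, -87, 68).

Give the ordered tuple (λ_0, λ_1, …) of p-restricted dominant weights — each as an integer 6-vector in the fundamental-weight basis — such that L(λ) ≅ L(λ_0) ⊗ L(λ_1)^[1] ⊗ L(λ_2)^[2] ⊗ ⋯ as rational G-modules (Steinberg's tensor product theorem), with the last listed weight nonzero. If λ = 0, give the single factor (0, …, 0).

Converting to the ω-basis (c_i = row i of M dotted with v = (-43, -79, 7, 115, -87, 68)):
  c_1 = (0)·(-43) + (0)·(-79) + 1·7 + 0·115 + (0)·(-87) + 0·68 = 7
  c_2 = (-1)·(-43) + (-1)·(-79) + (-2)·(7) + 0·115 + (0)·(-87) + 0·68 = 108
  c_3 = (0)·(-43) + (-1)·(-79) + 0·7 + 0·115 + (0)·(-87) + 0·68 = 79
  c_4 = (-1)·(-43) + (0)·(-79) + (-2)·(7) + 0·115 + (0)·(-87) + 1·68 = 97
  c_5 = (0)·(-43) + (0)·(-79) + 0·7 + 0·115 + (-1)·(-87) + 0·68 = 87
  c_6 = (0)·(-43) + (0)·(-79) + 0·7 + 1·115 + (0)·(-87) + (-1)·(68) = 47
Expand coordinatewise in base 11:
  c_1 = 7 = 7·11^0
  c_2 = 108 = 9·11^0 + 9·11^1
  c_3 = 79 = 2·11^0 + 7·11^1
  c_4 = 97 = 9·11^0 + 8·11^1
  c_5 = 87 = 10·11^0 + 7·11^1
  c_6 = 47 = 3·11^0 + 4·11^1
p-restricted factor λ_0 = (7, 9, 2, 9, 10, 3)
p-restricted factor λ_1 = (0, 9, 7, 8, 7, 4)

((7, 9, 2, 9, 10, 3), (0, 9, 7, 8, 7, 4))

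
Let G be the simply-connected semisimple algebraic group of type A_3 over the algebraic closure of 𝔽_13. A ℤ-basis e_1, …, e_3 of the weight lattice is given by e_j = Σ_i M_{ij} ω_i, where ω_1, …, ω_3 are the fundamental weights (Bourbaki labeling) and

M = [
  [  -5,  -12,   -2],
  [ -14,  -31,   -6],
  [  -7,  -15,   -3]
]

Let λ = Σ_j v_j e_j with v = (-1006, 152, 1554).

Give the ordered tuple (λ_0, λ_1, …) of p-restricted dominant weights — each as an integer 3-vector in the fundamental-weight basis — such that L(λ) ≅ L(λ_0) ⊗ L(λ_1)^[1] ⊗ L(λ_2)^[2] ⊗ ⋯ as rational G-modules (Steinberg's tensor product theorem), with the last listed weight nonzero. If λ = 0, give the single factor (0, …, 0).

((7, 9, 9), (7, 3, 7))

Compute c_i = Σ_j M_{ij} v_j with v = (-1006, 152, 1554):
  c_1 = (-5)·(-1006) + (-12)·(152) + (-2)·(1554) = 98
  c_2 = (-14)·(-1006) + (-31)·(152) + (-6)·(1554) = 48
  c_3 = (-7)·(-1006) + (-15)·(152) + (-3)·(1554) = 100
Expand coordinatewise in base 13:
  c_1 = 98 = 7·13^0 + 7·13^1
  c_2 = 48 = 9·13^0 + 3·13^1
  c_3 = 100 = 9·13^0 + 7·13^1
λ_0 = (7, 9, 9)
λ_1 = (7, 3, 7)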